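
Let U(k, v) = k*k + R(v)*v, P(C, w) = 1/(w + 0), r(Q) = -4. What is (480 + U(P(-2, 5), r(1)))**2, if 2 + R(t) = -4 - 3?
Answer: 166435801/625 ≈ 2.6630e+5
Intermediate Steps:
R(t) = -9 (R(t) = -2 + (-4 - 3) = -2 - 7 = -9)
P(C, w) = 1/w
U(k, v) = k**2 - 9*v (U(k, v) = k*k - 9*v = k**2 - 9*v)
(480 + U(P(-2, 5), r(1)))**2 = (480 + ((1/5)**2 - 9*(-4)))**2 = (480 + ((1/5)**2 + 36))**2 = (480 + (1/25 + 36))**2 = (480 + 901/25)**2 = (12901/25)**2 = 166435801/625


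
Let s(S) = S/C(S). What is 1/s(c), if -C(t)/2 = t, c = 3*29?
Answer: -2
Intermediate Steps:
c = 87
C(t) = -2*t
s(S) = -½ (s(S) = S/((-2*S)) = S*(-1/(2*S)) = -½)
1/s(c) = 1/(-½) = -2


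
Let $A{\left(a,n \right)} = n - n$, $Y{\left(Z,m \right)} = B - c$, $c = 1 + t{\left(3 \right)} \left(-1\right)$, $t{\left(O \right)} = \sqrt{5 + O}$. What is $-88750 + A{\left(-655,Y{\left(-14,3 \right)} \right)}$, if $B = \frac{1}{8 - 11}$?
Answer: $-88750$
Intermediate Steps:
$B = - \frac{1}{3}$ ($B = \frac{1}{-3} = - \frac{1}{3} \approx -0.33333$)
$c = 1 - 2 \sqrt{2}$ ($c = 1 + \sqrt{5 + 3} \left(-1\right) = 1 + \sqrt{8} \left(-1\right) = 1 + 2 \sqrt{2} \left(-1\right) = 1 - 2 \sqrt{2} \approx -1.8284$)
$Y{\left(Z,m \right)} = - \frac{4}{3} + 2 \sqrt{2}$ ($Y{\left(Z,m \right)} = - \frac{1}{3} - \left(1 - 2 \sqrt{2}\right) = - \frac{4}{3} + 2 \sqrt{2}$)
$A{\left(a,n \right)} = 0$
$-88750 + A{\left(-655,Y{\left(-14,3 \right)} \right)} = -88750 + 0 = -88750$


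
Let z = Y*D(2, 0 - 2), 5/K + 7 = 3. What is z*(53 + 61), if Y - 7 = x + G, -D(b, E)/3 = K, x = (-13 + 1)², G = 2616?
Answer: 2365785/2 ≈ 1.1829e+6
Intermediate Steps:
x = 144 (x = (-12)² = 144)
K = -5/4 (K = 5/(-7 + 3) = 5/(-4) = 5*(-¼) = -5/4 ≈ -1.2500)
D(b, E) = 15/4 (D(b, E) = -3*(-5/4) = 15/4)
Y = 2767 (Y = 7 + (144 + 2616) = 7 + 2760 = 2767)
z = 41505/4 (z = 2767*(15/4) = 41505/4 ≈ 10376.)
z*(53 + 61) = 41505*(53 + 61)/4 = (41505/4)*114 = 2365785/2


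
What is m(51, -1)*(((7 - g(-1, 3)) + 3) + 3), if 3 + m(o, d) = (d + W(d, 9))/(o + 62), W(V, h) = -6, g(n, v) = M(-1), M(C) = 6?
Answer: -2422/113 ≈ -21.434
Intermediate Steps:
g(n, v) = 6
m(o, d) = -3 + (-6 + d)/(62 + o) (m(o, d) = -3 + (d - 6)/(o + 62) = -3 + (-6 + d)/(62 + o))
m(51, -1)*(((7 - g(-1, 3)) + 3) + 3) = ((-192 - 1 - 3*51)/(62 + 51))*(((7 - 1*6) + 3) + 3) = ((-192 - 1 - 153)/113)*(((7 - 6) + 3) + 3) = ((1/113)*(-346))*((1 + 3) + 3) = -346*(4 + 3)/113 = -346/113*7 = -2422/113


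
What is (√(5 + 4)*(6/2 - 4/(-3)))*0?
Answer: 0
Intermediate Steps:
(√(5 + 4)*(6/2 - 4/(-3)))*0 = (√9*(6*(½) - 4*(-⅓)))*0 = (3*(3 + 4/3))*0 = (3*(13/3))*0 = 13*0 = 0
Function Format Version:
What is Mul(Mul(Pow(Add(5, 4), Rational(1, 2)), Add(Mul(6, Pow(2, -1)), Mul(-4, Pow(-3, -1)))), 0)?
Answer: 0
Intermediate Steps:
Mul(Mul(Pow(Add(5, 4), Rational(1, 2)), Add(Mul(6, Pow(2, -1)), Mul(-4, Pow(-3, -1)))), 0) = Mul(Mul(Pow(9, Rational(1, 2)), Add(Mul(6, Rational(1, 2)), Mul(-4, Rational(-1, 3)))), 0) = Mul(Mul(3, Add(3, Rational(4, 3))), 0) = Mul(Mul(3, Rational(13, 3)), 0) = Mul(13, 0) = 0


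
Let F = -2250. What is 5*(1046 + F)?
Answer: -6020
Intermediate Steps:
5*(1046 + F) = 5*(1046 - 2250) = 5*(-1204) = -6020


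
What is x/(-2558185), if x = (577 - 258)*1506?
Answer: -480414/2558185 ≈ -0.18779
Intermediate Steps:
x = 480414 (x = 319*1506 = 480414)
x/(-2558185) = 480414/(-2558185) = 480414*(-1/2558185) = -480414/2558185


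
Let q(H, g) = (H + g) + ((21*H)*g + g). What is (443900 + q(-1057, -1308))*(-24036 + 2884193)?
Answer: 84299989982771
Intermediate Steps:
q(H, g) = H + 2*g + 21*H*g (q(H, g) = (H + g) + (21*H*g + g) = (H + g) + (g + 21*H*g) = H + 2*g + 21*H*g)
(443900 + q(-1057, -1308))*(-24036 + 2884193) = (443900 + (-1057 + 2*(-1308) + 21*(-1057)*(-1308)))*(-24036 + 2884193) = (443900 + (-1057 - 2616 + 29033676))*2860157 = (443900 + 29030003)*2860157 = 29473903*2860157 = 84299989982771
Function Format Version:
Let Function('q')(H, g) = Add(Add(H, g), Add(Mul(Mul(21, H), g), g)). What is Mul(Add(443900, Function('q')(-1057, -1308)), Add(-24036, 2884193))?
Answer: 84299989982771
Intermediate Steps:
Function('q')(H, g) = Add(H, Mul(2, g), Mul(21, H, g)) (Function('q')(H, g) = Add(Add(H, g), Add(Mul(21, H, g), g)) = Add(Add(H, g), Add(g, Mul(21, H, g))) = Add(H, Mul(2, g), Mul(21, H, g)))
Mul(Add(443900, Function('q')(-1057, -1308)), Add(-24036, 2884193)) = Mul(Add(443900, Add(-1057, Mul(2, -1308), Mul(21, -1057, -1308))), Add(-24036, 2884193)) = Mul(Add(443900, Add(-1057, -2616, 29033676)), 2860157) = Mul(Add(443900, 29030003), 2860157) = Mul(29473903, 2860157) = 84299989982771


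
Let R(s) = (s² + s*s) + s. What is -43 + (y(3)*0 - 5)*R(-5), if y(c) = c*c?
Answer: -268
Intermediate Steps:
R(s) = s + 2*s² (R(s) = (s² + s²) + s = 2*s² + s = s + 2*s²)
y(c) = c²
-43 + (y(3)*0 - 5)*R(-5) = -43 + (3²*0 - 5)*(-5*(1 + 2*(-5))) = -43 + (9*0 - 5)*(-5*(1 - 10)) = -43 + (0 - 5)*(-5*(-9)) = -43 - 5*45 = -43 - 225 = -268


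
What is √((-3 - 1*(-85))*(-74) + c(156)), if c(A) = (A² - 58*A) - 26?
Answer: √9194 ≈ 95.885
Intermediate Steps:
c(A) = -26 + A² - 58*A
√((-3 - 1*(-85))*(-74) + c(156)) = √((-3 - 1*(-85))*(-74) + (-26 + 156² - 58*156)) = √((-3 + 85)*(-74) + (-26 + 24336 - 9048)) = √(82*(-74) + 15262) = √(-6068 + 15262) = √9194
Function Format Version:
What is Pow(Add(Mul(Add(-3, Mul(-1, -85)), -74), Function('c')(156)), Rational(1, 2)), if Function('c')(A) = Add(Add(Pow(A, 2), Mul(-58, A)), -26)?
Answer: Pow(9194, Rational(1, 2)) ≈ 95.885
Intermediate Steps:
Function('c')(A) = Add(-26, Pow(A, 2), Mul(-58, A))
Pow(Add(Mul(Add(-3, Mul(-1, -85)), -74), Function('c')(156)), Rational(1, 2)) = Pow(Add(Mul(Add(-3, Mul(-1, -85)), -74), Add(-26, Pow(156, 2), Mul(-58, 156))), Rational(1, 2)) = Pow(Add(Mul(Add(-3, 85), -74), Add(-26, 24336, -9048)), Rational(1, 2)) = Pow(Add(Mul(82, -74), 15262), Rational(1, 2)) = Pow(Add(-6068, 15262), Rational(1, 2)) = Pow(9194, Rational(1, 2))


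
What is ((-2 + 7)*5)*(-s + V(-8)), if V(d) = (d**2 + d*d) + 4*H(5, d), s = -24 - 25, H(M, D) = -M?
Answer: 3925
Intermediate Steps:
s = -49
V(d) = -20 + 2*d**2 (V(d) = (d**2 + d*d) + 4*(-1*5) = (d**2 + d**2) + 4*(-5) = 2*d**2 - 20 = -20 + 2*d**2)
((-2 + 7)*5)*(-s + V(-8)) = ((-2 + 7)*5)*(-1*(-49) + (-20 + 2*(-8)**2)) = (5*5)*(49 + (-20 + 2*64)) = 25*(49 + (-20 + 128)) = 25*(49 + 108) = 25*157 = 3925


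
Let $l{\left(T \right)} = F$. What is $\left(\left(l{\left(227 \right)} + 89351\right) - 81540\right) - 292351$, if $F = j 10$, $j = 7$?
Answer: $-284470$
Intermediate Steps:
$F = 70$ ($F = 7 \cdot 10 = 70$)
$l{\left(T \right)} = 70$
$\left(\left(l{\left(227 \right)} + 89351\right) - 81540\right) - 292351 = \left(\left(70 + 89351\right) - 81540\right) - 292351 = \left(89421 - 81540\right) - 292351 = 7881 - 292351 = -284470$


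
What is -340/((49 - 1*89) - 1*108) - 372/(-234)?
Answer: 5609/1443 ≈ 3.8870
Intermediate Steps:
-340/((49 - 1*89) - 1*108) - 372/(-234) = -340/((49 - 89) - 108) - 372*(-1/234) = -340/(-40 - 108) + 62/39 = -340/(-148) + 62/39 = -340*(-1/148) + 62/39 = 85/37 + 62/39 = 5609/1443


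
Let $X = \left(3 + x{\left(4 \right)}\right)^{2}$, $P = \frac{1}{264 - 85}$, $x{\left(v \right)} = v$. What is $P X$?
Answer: $\frac{49}{179} \approx 0.27374$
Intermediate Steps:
$P = \frac{1}{179} \approx 0.0055866$
$X = 49$ ($X = \left(3 + 4\right)^{2} = 7^{2} = 49$)
$P X = \frac{1}{179} \cdot 49 = \frac{49}{179}$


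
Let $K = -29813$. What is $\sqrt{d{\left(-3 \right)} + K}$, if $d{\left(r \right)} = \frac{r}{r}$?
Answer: $2 i \sqrt{7453} \approx 172.66 i$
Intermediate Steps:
$d{\left(r \right)} = 1$
$\sqrt{d{\left(-3 \right)} + K} = \sqrt{1 - 29813} = \sqrt{-29812} = 2 i \sqrt{7453}$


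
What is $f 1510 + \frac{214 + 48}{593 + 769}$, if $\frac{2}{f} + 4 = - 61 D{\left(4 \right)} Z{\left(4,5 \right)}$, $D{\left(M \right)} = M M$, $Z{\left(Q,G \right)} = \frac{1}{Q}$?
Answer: $- \frac{506033}{42222} \approx -11.985$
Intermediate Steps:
$D{\left(M \right)} = M^{2}$
$f = - \frac{1}{124}$ ($f = \frac{2}{-4 - 61 \frac{4^{2}}{4}} = \frac{2}{-4 - 61 \cdot 16 \cdot \frac{1}{4}} = \frac{2}{-4 - 244} = \frac{2}{-248} = 2 \left(- \frac{1}{248}\right) = - \frac{1}{124} \approx -0.0080645$)
$f 1510 + \frac{214 + 48}{593 + 769} = \left(- \frac{1}{124}\right) 1510 + \frac{214 + 48}{593 + 769} = - \frac{755}{62} + \frac{262}{1362} = - \frac{755}{62} + 262 \cdot \frac{1}{1362} = - \frac{755}{62} + \frac{131}{681} = - \frac{506033}{42222}$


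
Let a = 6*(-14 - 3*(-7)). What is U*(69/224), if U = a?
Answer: 207/16 ≈ 12.938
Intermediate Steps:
a = 42 (a = 6*(-14 + 21) = 6*7 = 42)
U = 42
U*(69/224) = 42*(69/224) = 207/16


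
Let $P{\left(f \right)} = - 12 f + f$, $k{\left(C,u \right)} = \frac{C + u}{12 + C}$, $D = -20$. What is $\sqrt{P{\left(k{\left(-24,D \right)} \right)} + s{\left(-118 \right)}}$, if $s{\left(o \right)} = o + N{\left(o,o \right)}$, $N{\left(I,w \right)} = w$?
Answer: $\frac{i \sqrt{2487}}{3} \approx 16.623 i$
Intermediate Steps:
$k{\left(C,u \right)} = \frac{C + u}{12 + C}$
$P{\left(f \right)} = - 11 f$
$s{\left(o \right)} = 2 o$ ($s{\left(o \right)} = o + o = 2 o$)
$\sqrt{P{\left(k{\left(-24,D \right)} \right)} + s{\left(-118 \right)}} = \sqrt{- 11 \frac{-24 - 20}{12 - 24} + 2 \left(-118\right)} = \sqrt{- 11 \frac{1}{-12} \left(-44\right) - 236} = \sqrt{- 11 \left(\left(- \frac{1}{12}\right) \left(-44\right)\right) - 236} = \sqrt{\left(-11\right) \frac{11}{3} - 236} = \sqrt{- \frac{121}{3} - 236} = \sqrt{- \frac{829}{3}} = \frac{i \sqrt{2487}}{3}$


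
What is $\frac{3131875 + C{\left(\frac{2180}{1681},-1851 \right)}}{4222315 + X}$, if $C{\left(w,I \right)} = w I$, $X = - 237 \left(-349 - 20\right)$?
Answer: $\frac{5260646695}{7244720008} \approx 0.72614$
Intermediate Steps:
$X = 87453$ ($X = \left(-237\right) \left(-369\right) = 87453$)
$C{\left(w,I \right)} = I w$
$\frac{3131875 + C{\left(\frac{2180}{1681},-1851 \right)}}{4222315 + X} = \frac{3131875 - 1851 \cdot \frac{2180}{1681}}{4222315 + 87453} = \frac{3131875 - 1851 \cdot 2180 \cdot \frac{1}{1681}}{4309768} = \left(3131875 - \frac{4035180}{1681}\right) \frac{1}{4309768} = \frac{5260646695}{1681} \cdot \frac{1}{4309768} = \frac{5260646695}{7244720008}$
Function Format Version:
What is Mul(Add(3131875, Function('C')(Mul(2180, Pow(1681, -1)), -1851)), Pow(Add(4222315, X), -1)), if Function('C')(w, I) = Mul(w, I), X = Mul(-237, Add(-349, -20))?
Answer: Rational(5260646695, 7244720008) ≈ 0.72614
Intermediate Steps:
X = 87453 (X = Mul(-237, -369) = 87453)
Function('C')(w, I) = Mul(I, w)
Mul(Add(3131875, Function('C')(Mul(2180, Pow(1681, -1)), -1851)), Pow(Add(4222315, X), -1)) = Mul(Add(3131875, Mul(-1851, Mul(2180, Pow(1681, -1)))), Pow(Add(4222315, 87453), -1)) = Mul(Add(3131875, Mul(-1851, Mul(2180, Rational(1, 1681)))), Pow(4309768, -1)) = Mul(Add(3131875, Mul(-1851, Rational(2180, 1681))), Rational(1, 4309768)) = Mul(Add(3131875, Rational(-4035180, 1681)), Rational(1, 4309768)) = Mul(Rational(5260646695, 1681), Rational(1, 4309768)) = Rational(5260646695, 7244720008)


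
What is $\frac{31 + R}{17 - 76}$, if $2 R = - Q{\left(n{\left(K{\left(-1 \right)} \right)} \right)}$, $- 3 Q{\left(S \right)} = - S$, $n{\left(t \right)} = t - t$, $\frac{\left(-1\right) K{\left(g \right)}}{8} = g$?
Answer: $- \frac{31}{59} \approx -0.52542$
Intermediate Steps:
$K{\left(g \right)} = - 8 g$
$n{\left(t \right)} = 0$
$Q{\left(S \right)} = \frac{S}{3}$ ($Q{\left(S \right)} = - \frac{\left(-1\right) S}{3} = \frac{S}{3}$)
$R = 0$ ($R = \frac{\left(-1\right) \frac{1}{3} \cdot 0}{2} = \frac{\left(-1\right) 0}{2} = \frac{1}{2} \cdot 0 = 0$)
$\frac{31 + R}{17 - 76} = \frac{31 + 0}{17 - 76} = \frac{31}{-59} = 31 \left(- \frac{1}{59}\right) = - \frac{31}{59}$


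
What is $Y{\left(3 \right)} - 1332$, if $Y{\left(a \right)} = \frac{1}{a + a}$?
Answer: $- \frac{7991}{6} \approx -1331.8$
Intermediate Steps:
$Y{\left(a \right)} = \frac{1}{2 a}$
$Y{\left(3 \right)} - 1332 = \frac{1}{2 \cdot 3} - 1332 = \frac{1}{2} \cdot \frac{1}{3} - 1332 = \frac{1}{6} - 1332 = - \frac{7991}{6}$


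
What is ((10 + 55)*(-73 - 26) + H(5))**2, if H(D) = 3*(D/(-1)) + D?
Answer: 41538025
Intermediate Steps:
H(D) = -2*D (H(D) = 3*(D*(-1)) + D = 3*(-D) + D = -3*D + D = -2*D)
((10 + 55)*(-73 - 26) + H(5))**2 = ((10 + 55)*(-73 - 26) - 2*5)**2 = (65*(-99) - 10)**2 = (-6435 - 10)**2 = (-6445)**2 = 41538025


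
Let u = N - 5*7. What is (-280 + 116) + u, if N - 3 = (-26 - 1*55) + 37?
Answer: -240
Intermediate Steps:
N = -41 (N = 3 + ((-26 - 1*55) + 37) = 3 + ((-26 - 55) + 37) = 3 + (-81 + 37) = 3 - 44 = -41)
u = -76 (u = -41 - 5*7 = -41 - 1*35 = -41 - 35 = -76)
(-280 + 116) + u = (-280 + 116) - 76 = -164 - 76 = -240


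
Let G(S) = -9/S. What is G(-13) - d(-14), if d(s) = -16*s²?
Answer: 40777/13 ≈ 3136.7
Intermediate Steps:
G(-13) - d(-14) = -9/(-13) - (-16)*(-14)² = -9*(-1/13) - (-16)*196 = 9/13 - 1*(-3136) = 9/13 + 3136 = 40777/13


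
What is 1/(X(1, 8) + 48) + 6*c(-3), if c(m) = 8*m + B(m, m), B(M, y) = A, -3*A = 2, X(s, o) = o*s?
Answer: -8287/56 ≈ -147.98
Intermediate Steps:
A = -⅔ (A = -⅓*2 = -⅔ ≈ -0.66667)
B(M, y) = -⅔
c(m) = -⅔ + 8*m (c(m) = 8*m - ⅔ = -⅔ + 8*m)
1/(X(1, 8) + 48) + 6*c(-3) = 1/(8*1 + 48) + 6*(-⅔ + 8*(-3)) = 1/(8 + 48) + 6*(-⅔ - 24) = 1/56 + 6*(-74/3) = 1/56 - 148 = -8287/56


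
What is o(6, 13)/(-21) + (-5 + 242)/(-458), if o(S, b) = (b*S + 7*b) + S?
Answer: -12161/1374 ≈ -8.8508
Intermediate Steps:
o(S, b) = S + 7*b + S*b (o(S, b) = (S*b + 7*b) + S = (7*b + S*b) + S = S + 7*b + S*b)
o(6, 13)/(-21) + (-5 + 242)/(-458) = (6 + 7*13 + 6*13)/(-21) + (-5 + 242)/(-458) = (6 + 91 + 78)*(-1/21) + 237*(-1/458) = 175*(-1/21) - 237/458 = -25/3 - 237/458 = -12161/1374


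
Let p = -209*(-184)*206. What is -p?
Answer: -7921936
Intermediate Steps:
p = 7921936 (p = 38456*206 = 7921936)
-p = -1*7921936 = -7921936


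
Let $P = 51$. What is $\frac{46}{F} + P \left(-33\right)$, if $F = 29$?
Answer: $- \frac{48761}{29} \approx -1681.4$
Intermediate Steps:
$\frac{46}{F} + P \left(-33\right) = \frac{46}{29} + 51 \left(-33\right) = 46 \cdot \frac{1}{29} - 1683 = \frac{46}{29} - 1683 = - \frac{48761}{29}$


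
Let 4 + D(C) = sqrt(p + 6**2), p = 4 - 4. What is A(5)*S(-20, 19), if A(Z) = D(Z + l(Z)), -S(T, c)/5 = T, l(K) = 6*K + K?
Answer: 200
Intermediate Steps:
p = 0
l(K) = 7*K
S(T, c) = -5*T
D(C) = 2 (D(C) = -4 + sqrt(0 + 6**2) = -4 + sqrt(0 + 36) = -4 + sqrt(36) = -4 + 6 = 2)
A(Z) = 2
A(5)*S(-20, 19) = 2*(-5*(-20)) = 2*100 = 200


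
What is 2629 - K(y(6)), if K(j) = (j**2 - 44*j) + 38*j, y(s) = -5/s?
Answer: 94439/36 ≈ 2623.3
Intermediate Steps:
K(j) = j**2 - 6*j
2629 - K(y(6)) = 2629 - (-5/6)*(-6 - 5/6) = 2629 - (-5*1/6)*(-6 - 5*1/6) = 2629 - (-5)*(-6 - 5/6)/6 = 2629 - (-5)*(-41)/(6*6) = 2629 - 1*205/36 = 2629 - 205/36 = 94439/36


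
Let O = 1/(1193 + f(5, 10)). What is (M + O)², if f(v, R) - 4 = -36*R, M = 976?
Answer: 667346849569/700569 ≈ 9.5258e+5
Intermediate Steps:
f(v, R) = 4 - 36*R
O = 1/837 (O = 1/(1193 + (4 - 36*10)) = 1/(1193 + (4 - 360)) = 1/(1193 - 356) = 1/837 ≈ 0.0011947)
(M + O)² = (976 + 1/837)² = (816913/837)² = 667346849569/700569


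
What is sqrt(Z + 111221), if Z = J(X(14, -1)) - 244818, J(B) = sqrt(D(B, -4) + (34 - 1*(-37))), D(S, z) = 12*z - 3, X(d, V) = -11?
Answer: sqrt(-133597 + 2*sqrt(5)) ≈ 365.5*I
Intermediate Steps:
D(S, z) = -3 + 12*z
J(B) = 2*sqrt(5) (J(B) = sqrt((-3 + 12*(-4)) + (34 - 1*(-37))) = sqrt((-3 - 48) + (34 + 37)) = sqrt(-51 + 71) = sqrt(20) = 2*sqrt(5))
Z = -244818 + 2*sqrt(5) (Z = 2*sqrt(5) - 244818 = -244818 + 2*sqrt(5) ≈ -2.4481e+5)
sqrt(Z + 111221) = sqrt((-244818 + 2*sqrt(5)) + 111221) = sqrt(-133597 + 2*sqrt(5))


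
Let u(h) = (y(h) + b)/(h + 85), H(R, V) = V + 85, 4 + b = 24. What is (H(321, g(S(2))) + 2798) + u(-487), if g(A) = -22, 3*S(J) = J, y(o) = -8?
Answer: 191685/67 ≈ 2861.0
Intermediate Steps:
S(J) = J/3
b = 20 (b = -4 + 24 = 20)
H(R, V) = 85 + V
u(h) = 12/(85 + h) (u(h) = (-8 + 20)/(h + 85) = 12/(85 + h))
(H(321, g(S(2))) + 2798) + u(-487) = ((85 - 22) + 2798) + 12/(85 - 487) = (63 + 2798) + 12/(-402) = 2861 + 12*(-1/402) = 2861 - 2/67 = 191685/67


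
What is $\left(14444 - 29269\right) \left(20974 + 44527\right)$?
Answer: $-971052325$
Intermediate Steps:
$\left(14444 - 29269\right) \left(20974 + 44527\right) = \left(-14825\right) 65501 = -971052325$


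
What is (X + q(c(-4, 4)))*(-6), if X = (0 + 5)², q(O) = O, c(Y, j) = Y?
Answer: -126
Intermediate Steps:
X = 25 (X = 5² = 25)
(X + q(c(-4, 4)))*(-6) = (25 - 4)*(-6) = 21*(-6) = -126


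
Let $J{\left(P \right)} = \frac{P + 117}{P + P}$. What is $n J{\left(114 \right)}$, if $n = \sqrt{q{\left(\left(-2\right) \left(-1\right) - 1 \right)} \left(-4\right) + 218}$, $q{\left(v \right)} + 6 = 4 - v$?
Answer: $\frac{77 \sqrt{230}}{76} \approx 15.365$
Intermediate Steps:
$J{\left(P \right)} = \frac{117 + P}{2 P}$
$q{\left(v \right)} = -2 - v$ ($q{\left(v \right)} = -6 - \left(-4 + v\right) = -2 - v$)
$n = \sqrt{230}$ ($n = \sqrt{\left(-2 - \left(\left(-2\right) \left(-1\right) - 1\right)\right) \left(-4\right) + 218} = \sqrt{\left(-2 - \left(2 - 1\right)\right) \left(-4\right) + 218} = \sqrt{\left(-2 - 1\right) \left(-4\right) + 218} = \sqrt{\left(-3\right) \left(-4\right) + 218} = \sqrt{12 + 218} = \sqrt{230} \approx 15.166$)
$n J{\left(114 \right)} = \sqrt{230} \frac{117 + 114}{2 \cdot 114} = \sqrt{230} \cdot \frac{1}{2} \cdot \frac{1}{114} \cdot 231 = \sqrt{230} \cdot \frac{77}{76} = \frac{77 \sqrt{230}}{76}$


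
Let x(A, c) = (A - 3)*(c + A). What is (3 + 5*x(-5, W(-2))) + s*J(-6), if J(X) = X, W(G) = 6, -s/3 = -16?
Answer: -325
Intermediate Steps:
s = 48 (s = -3*(-16) = 48)
x(A, c) = (-3 + A)*(A + c)
(3 + 5*x(-5, W(-2))) + s*J(-6) = (3 + 5*((-5)² - 3*(-5) - 3*6 - 5*6)) + 48*(-6) = (3 + 5*(25 + 15 - 18 - 30)) - 288 = (3 + 5*(-8)) - 288 = (3 - 40) - 288 = -37 - 288 = -325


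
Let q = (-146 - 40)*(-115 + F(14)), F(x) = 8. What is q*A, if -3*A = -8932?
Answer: 59254888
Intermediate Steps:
A = 8932/3 (A = -⅓*(-8932) = 8932/3 ≈ 2977.3)
q = 19902 (q = (-146 - 40)*(-115 + 8) = -186*(-107) = 19902)
q*A = 19902*(8932/3) = 59254888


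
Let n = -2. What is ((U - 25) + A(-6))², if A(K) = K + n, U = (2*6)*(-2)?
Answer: 3249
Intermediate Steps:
U = -24 (U = 12*(-2) = -24)
A(K) = -2 + K (A(K) = K - 2 = -2 + K)
((U - 25) + A(-6))² = ((-24 - 25) + (-2 - 6))² = (-49 - 8)² = (-57)² = 3249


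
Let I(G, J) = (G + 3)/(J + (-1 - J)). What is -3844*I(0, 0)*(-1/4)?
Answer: -2883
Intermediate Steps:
I(G, J) = -3 - G (I(G, J) = (3 + G)/(-1) = (3 + G)*(-1) = -3 - G)
-3844*I(0, 0)*(-1/4) = -3844*(-3 - 1*0)*(-1/4) = -3844*(-3 + 0)*(-1*¼) = -(-11532)*(-1)/4 = -3844*¾ = -2883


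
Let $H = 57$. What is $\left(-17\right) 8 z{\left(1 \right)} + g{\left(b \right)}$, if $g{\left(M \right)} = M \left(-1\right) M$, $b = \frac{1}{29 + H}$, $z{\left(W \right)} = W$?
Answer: $- \frac{1005857}{7396} \approx -136.0$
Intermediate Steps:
$b = \frac{1}{86}$ ($b = \frac{1}{29 + 57} = \frac{1}{86} \approx 0.011628$)
$g{\left(M \right)} = - M^{2}$ ($g{\left(M \right)} = - M M = - M^{2}$)
$\left(-17\right) 8 z{\left(1 \right)} + g{\left(b \right)} = \left(-17\right) 8 \cdot 1 - \left(\frac{1}{86}\right)^{2} = \left(-136\right) 1 - \frac{1}{7396} = -136 - \frac{1}{7396} = - \frac{1005857}{7396}$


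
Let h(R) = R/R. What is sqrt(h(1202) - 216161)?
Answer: 4*I*sqrt(13510) ≈ 464.93*I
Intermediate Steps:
h(R) = 1
sqrt(h(1202) - 216161) = sqrt(1 - 216161) = sqrt(-216160) = 4*I*sqrt(13510)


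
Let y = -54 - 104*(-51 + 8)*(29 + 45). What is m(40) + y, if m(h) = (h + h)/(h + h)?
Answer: 330875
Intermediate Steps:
m(h) = 1 (m(h) = (2*h)/((2*h)) = (2*h)*(1/(2*h)) = 1)
y = 330874 (y = -54 - (-4472)*74 = -54 - 104*(-3182) = -54 + 330928 = 330874)
m(40) + y = 1 + 330874 = 330875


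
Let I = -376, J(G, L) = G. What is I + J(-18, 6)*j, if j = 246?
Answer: -4804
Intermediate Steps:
I + J(-18, 6)*j = -376 - 18*246 = -376 - 4428 = -4804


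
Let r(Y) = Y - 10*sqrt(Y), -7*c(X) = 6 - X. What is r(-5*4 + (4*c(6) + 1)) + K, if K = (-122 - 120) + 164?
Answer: -97 - 10*I*sqrt(19) ≈ -97.0 - 43.589*I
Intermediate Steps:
c(X) = -6/7 + X/7 (c(X) = -(6 - X)/7 = -6/7 + X/7)
K = -78 (K = -242 + 164 = -78)
r(-5*4 + (4*c(6) + 1)) + K = ((-5*4 + (4*(-6/7 + (1/7)*6) + 1)) - 10*sqrt(-5*4 + (4*(-6/7 + (1/7)*6) + 1))) - 78 = ((-20 + (4*(-6/7 + 6/7) + 1)) - 10*sqrt(-20 + (4*(-6/7 + 6/7) + 1))) - 78 = ((-20 + (4*0 + 1)) - 10*sqrt(-20 + (4*0 + 1))) - 78 = ((-20 + (0 + 1)) - 10*sqrt(-20 + (0 + 1))) - 78 = ((-20 + 1) - 10*sqrt(-20 + 1)) - 78 = (-19 - 10*I*sqrt(19)) - 78 = -97 - 10*I*sqrt(19)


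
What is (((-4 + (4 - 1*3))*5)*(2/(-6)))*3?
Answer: 15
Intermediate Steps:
(((-4 + (4 - 1*3))*5)*(2/(-6)))*3 = (((-4 + (4 - 3))*5)*(2*(-⅙)))*3 = (((-4 + 1)*5)*(-⅓))*3 = (-3*5*(-⅓))*3 = -15*(-⅓)*3 = 5*3 = 15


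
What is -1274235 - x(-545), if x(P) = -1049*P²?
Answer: 310304990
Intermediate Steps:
-1274235 - x(-545) = -1274235 - (-1049)*(-545)² = -1274235 - (-1049)*297025 = -1274235 - 1*(-311579225) = -1274235 + 311579225 = 310304990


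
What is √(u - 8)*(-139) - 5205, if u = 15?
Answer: -5205 - 139*√7 ≈ -5572.8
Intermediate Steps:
√(u - 8)*(-139) - 5205 = √(15 - 8)*(-139) - 5205 = √7*(-139) - 5205 = -139*√7 - 5205 = -5205 - 139*√7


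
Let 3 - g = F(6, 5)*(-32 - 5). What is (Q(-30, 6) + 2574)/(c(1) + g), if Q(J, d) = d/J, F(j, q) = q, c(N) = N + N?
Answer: 12869/950 ≈ 13.546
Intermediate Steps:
c(N) = 2*N
g = 188 (g = 3 - 5*(-32 - 5) = 3 - 5*(-37) = 3 - 1*(-185) = 3 + 185 = 188)
(Q(-30, 6) + 2574)/(c(1) + g) = (6/(-30) + 2574)/(2*1 + 188) = (6*(-1/30) + 2574)/(2 + 188) = (-⅕ + 2574)/190 = (12869/5)*(1/190) = 12869/950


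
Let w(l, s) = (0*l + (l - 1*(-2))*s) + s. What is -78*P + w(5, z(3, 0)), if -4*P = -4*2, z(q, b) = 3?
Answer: -132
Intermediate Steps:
w(l, s) = s + s*(2 + l) (w(l, s) = (0 + (l + 2)*s) + s = (0 + (2 + l)*s) + s = (0 + s*(2 + l)) + s = s*(2 + l) + s = s + s*(2 + l))
P = 2 (P = -(-1)*2 = -¼*(-8) = 2)
-78*P + w(5, z(3, 0)) = -78*2 + 3*(3 + 5) = -156 + 3*8 = -156 + 24 = -132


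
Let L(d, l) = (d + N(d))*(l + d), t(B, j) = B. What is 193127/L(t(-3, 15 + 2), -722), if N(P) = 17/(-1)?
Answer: 193127/14500 ≈ 13.319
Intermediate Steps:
N(P) = -17 (N(P) = 17*(-1) = -17)
L(d, l) = (-17 + d)*(d + l) (L(d, l) = (d - 17)*(l + d) = (-17 + d)*(d + l))
193127/L(t(-3, 15 + 2), -722) = 193127/((-3)² - 17*(-3) - 17*(-722) - 3*(-722)) = 193127/(9 + 51 + 12274 + 2166) = 193127/14500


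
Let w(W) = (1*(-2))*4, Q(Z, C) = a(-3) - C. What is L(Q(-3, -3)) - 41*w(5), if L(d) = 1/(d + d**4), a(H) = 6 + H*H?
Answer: 34438033/104994 ≈ 328.00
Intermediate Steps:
a(H) = 6 + H**2
Q(Z, C) = 15 - C (Q(Z, C) = (6 + (-3)**2) - C = (6 + 9) - C = 15 - C)
w(W) = -8 (w(W) = -2*4 = -8)
L(Q(-3, -3)) - 41*w(5) = 1/((15 - 1*(-3)) + (15 - 1*(-3))**4) - 41*(-8) = 1/((15 + 3) + (15 + 3)**4) + 328 = 1/(18 + 18**4) + 328 = 1/(18 + 104976) + 328 = 1/104994 + 328 = 34438033/104994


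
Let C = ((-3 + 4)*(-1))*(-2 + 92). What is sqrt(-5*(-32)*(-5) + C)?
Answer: I*sqrt(890) ≈ 29.833*I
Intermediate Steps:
C = -90 (C = (1*(-1))*90 = -1*90 = -90)
sqrt(-5*(-32)*(-5) + C) = sqrt(-5*(-32)*(-5) - 90) = sqrt(160*(-5) - 90) = sqrt(-800 - 90) = sqrt(-890) = I*sqrt(890)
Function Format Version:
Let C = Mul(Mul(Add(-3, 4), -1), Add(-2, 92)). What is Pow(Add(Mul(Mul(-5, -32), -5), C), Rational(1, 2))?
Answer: Mul(I, Pow(890, Rational(1, 2))) ≈ Mul(29.833, I)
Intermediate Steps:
C = -90 (C = Mul(Mul(1, -1), 90) = Mul(-1, 90) = -90)
Pow(Add(Mul(Mul(-5, -32), -5), C), Rational(1, 2)) = Pow(Add(Mul(Mul(-5, -32), -5), -90), Rational(1, 2)) = Pow(Add(Mul(160, -5), -90), Rational(1, 2)) = Pow(Add(-800, -90), Rational(1, 2)) = Pow(-890, Rational(1, 2)) = Mul(I, Pow(890, Rational(1, 2)))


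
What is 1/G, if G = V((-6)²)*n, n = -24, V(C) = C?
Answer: -1/864 ≈ -0.0011574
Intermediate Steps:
G = -864 (G = (-6)²*(-24) = 36*(-24) = -864)
1/G = 1/(-864) = -1/864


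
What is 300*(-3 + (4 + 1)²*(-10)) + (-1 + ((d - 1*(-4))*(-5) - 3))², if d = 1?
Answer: -75059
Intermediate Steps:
300*(-3 + (4 + 1)²*(-10)) + (-1 + ((d - 1*(-4))*(-5) - 3))² = 300*(-3 + (4 + 1)²*(-10)) + (-1 + ((1 - 1*(-4))*(-5) - 3))² = 300*(-3 + 5²*(-10)) + (-1 + ((1 + 4)*(-5) - 3))² = 300*(-3 + 25*(-10)) + (-1 + (5*(-5) - 3))² = 300*(-3 - 250) + (-1 + (-25 - 3))² = 300*(-253) + (-1 - 28)² = -75900 + (-29)² = -75900 + 841 = -75059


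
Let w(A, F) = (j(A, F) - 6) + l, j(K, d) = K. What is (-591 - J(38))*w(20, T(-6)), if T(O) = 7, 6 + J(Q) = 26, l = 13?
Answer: -16497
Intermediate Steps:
J(Q) = 20 (J(Q) = -6 + 26 = 20)
w(A, F) = 7 + A (w(A, F) = (A - 6) + 13 = (-6 + A) + 13 = 7 + A)
(-591 - J(38))*w(20, T(-6)) = (-591 - 1*20)*(7 + 20) = (-591 - 20)*27 = -611*27 = -16497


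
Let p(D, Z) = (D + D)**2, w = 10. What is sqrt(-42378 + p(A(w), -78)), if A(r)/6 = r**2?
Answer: sqrt(1397622) ≈ 1182.2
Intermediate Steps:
A(r) = 6*r**2
p(D, Z) = 4*D**2 (p(D, Z) = (2*D)**2 = 4*D**2)
sqrt(-42378 + p(A(w), -78)) = sqrt(-42378 + 4*(6*10**2)**2) = sqrt(-42378 + 4*(6*100)**2) = sqrt(-42378 + 4*600**2) = sqrt(-42378 + 4*360000) = sqrt(-42378 + 1440000) = sqrt(1397622)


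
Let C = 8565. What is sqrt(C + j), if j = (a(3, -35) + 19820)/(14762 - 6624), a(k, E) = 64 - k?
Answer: sqrt(567396423438)/8138 ≈ 92.561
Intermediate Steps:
j = 19881/8138 (j = ((64 - 1*3) + 19820)/(14762 - 6624) = ((64 - 3) + 19820)/8138 = (61 + 19820)*(1/8138) = 19881*(1/8138) = 19881/8138 ≈ 2.4430)
sqrt(C + j) = sqrt(8565 + 19881/8138) = sqrt(69721851/8138) = sqrt(567396423438)/8138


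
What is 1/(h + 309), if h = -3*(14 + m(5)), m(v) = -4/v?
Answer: 5/1347 ≈ 0.0037120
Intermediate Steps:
h = -198/5 (h = -3*(14 - 4/5) = -3*(14 - 4*⅕) = -3*(14 - ⅘) = -3*66/5 = -198/5 ≈ -39.600)
1/(h + 309) = 1/(-198/5 + 309) = 1/(1347/5) = 5/1347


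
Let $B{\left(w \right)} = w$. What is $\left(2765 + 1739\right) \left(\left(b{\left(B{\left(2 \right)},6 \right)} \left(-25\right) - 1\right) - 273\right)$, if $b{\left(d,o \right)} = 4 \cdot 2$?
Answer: $-2134896$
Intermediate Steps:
$b{\left(d,o \right)} = 8$
$\left(2765 + 1739\right) \left(\left(b{\left(B{\left(2 \right)},6 \right)} \left(-25\right) - 1\right) - 273\right) = \left(2765 + 1739\right) \left(\left(8 \left(-25\right) - 1\right) - 273\right) = 4504 \left(\left(-200 - 1\right) - 273\right) = 4504 \left(-201 - 273\right) = 4504 \left(-474\right) = -2134896$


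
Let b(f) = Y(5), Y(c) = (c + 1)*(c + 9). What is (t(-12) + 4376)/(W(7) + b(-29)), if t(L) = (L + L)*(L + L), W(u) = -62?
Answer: 2476/11 ≈ 225.09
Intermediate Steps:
Y(c) = (1 + c)*(9 + c)
b(f) = 84 (b(f) = 9 + 5² + 10*5 = 9 + 25 + 50 = 84)
t(L) = 4*L² (t(L) = (2*L)*(2*L) = 4*L²)
(t(-12) + 4376)/(W(7) + b(-29)) = (4*(-12)² + 4376)/(-62 + 84) = (4*144 + 4376)/22 = (576 + 4376)*(1/22) = 4952*(1/22) = 2476/11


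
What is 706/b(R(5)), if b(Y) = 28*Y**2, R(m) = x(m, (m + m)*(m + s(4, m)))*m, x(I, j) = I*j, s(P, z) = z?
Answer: 353/87500000 ≈ 4.0343e-6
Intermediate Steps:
R(m) = 4*m**4 (R(m) = (m*((m + m)*(m + m)))*m = (m*((2*m)*(2*m)))*m = (m*(4*m**2))*m = (4*m**3)*m = 4*m**4)
706/b(R(5)) = 706/((28*(4*5**4)**2)) = 706/((28*(4*625)**2)) = 706/((28*2500**2)) = 706/((28*6250000)) = 706/175000000 = 706*(1/175000000) = 353/87500000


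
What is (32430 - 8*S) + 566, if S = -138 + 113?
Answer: 33196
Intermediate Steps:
S = -25
(32430 - 8*S) + 566 = (32430 - 8*(-25)) + 566 = (32430 + 200) + 566 = 32630 + 566 = 33196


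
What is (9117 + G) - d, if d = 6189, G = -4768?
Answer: -1840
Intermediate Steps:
(9117 + G) - d = (9117 - 4768) - 1*6189 = 4349 - 6189 = -1840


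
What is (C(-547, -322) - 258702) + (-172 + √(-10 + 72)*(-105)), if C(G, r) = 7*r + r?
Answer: -261450 - 105*√62 ≈ -2.6228e+5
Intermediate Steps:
C(G, r) = 8*r
(C(-547, -322) - 258702) + (-172 + √(-10 + 72)*(-105)) = (8*(-322) - 258702) + (-172 + √(-10 + 72)*(-105)) = (-2576 - 258702) + (-172 + √62*(-105)) = -261278 + (-172 - 105*√62) = -261450 - 105*√62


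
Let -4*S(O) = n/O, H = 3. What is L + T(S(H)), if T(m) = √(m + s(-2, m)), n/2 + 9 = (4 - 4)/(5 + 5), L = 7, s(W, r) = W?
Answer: 7 + I*√2/2 ≈ 7.0 + 0.70711*I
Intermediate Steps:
n = -18 (n = -18 + 2*((4 - 4)/(5 + 5)) = -18 + 2*(0/10) = -18 + 2*(0*(⅒)) = -18 + 2*0 = -18 + 0 = -18)
S(O) = 9/(2*O) (S(O) = -(-9)/(2*O) = 9/(2*O))
T(m) = √(-2 + m) (T(m) = √(m - 2) = √(-2 + m))
L + T(S(H)) = 7 + √(-2 + (9/2)/3) = 7 + √(-2 + (9/2)*(⅓)) = 7 + √(-2 + 3/2) = 7 + √(-½) = 7 + I*√2/2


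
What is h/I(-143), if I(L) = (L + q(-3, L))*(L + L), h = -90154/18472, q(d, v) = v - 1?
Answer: -45077/758109352 ≈ -5.9460e-5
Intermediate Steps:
q(d, v) = -1 + v
h = -45077/9236 (h = -90154*1/18472 = -45077/9236 ≈ -4.8806)
I(L) = 2*L*(-1 + 2*L) (I(L) = (L + (-1 + L))*(L + L) = (-1 + 2*L)*(2*L) = 2*L*(-1 + 2*L))
h/I(-143) = -45077*(-1/(286*(-1 + 2*(-143))))/9236 = -45077*(-1/(286*(-1 - 286)))/9236 = -45077/(9236*(2*(-143)*(-287))) = -45077/9236/82082 = -45077/9236*1/82082 = -45077/758109352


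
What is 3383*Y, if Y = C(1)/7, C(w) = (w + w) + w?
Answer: 10149/7 ≈ 1449.9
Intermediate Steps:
C(w) = 3*w (C(w) = 2*w + w = 3*w)
Y = 3/7 (Y = (3*1)/7 = 3*(⅐) = 3/7 ≈ 0.42857)
3383*Y = 3383*(3/7) = 10149/7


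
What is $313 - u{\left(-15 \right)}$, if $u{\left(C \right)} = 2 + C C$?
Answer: $86$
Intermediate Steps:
$u{\left(C \right)} = 2 + C^{2}$
$313 - u{\left(-15 \right)} = 313 - \left(2 + \left(-15\right)^{2}\right) = 313 - \left(2 + 225\right) = 313 - 227 = 86$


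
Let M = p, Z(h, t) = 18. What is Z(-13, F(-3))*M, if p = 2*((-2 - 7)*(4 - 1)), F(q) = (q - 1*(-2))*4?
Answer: -972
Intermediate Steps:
F(q) = 8 + 4*q (F(q) = (q + 2)*4 = (2 + q)*4 = 8 + 4*q)
p = -54 (p = 2*(-9*3) = 2*(-27) = -54)
M = -54
Z(-13, F(-3))*M = 18*(-54) = -972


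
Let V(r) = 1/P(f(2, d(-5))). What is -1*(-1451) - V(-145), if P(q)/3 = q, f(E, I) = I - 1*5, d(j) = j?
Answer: 43531/30 ≈ 1451.0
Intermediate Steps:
f(E, I) = -5 + I (f(E, I) = I - 5 = -5 + I)
P(q) = 3*q
V(r) = -1/30 (V(r) = 1/(3*(-5 - 5)) = 1/(3*(-10)) = 1/(-30) = -1/30)
-1*(-1451) - V(-145) = -1*(-1451) - 1*(-1/30) = 1451 + 1/30 = 43531/30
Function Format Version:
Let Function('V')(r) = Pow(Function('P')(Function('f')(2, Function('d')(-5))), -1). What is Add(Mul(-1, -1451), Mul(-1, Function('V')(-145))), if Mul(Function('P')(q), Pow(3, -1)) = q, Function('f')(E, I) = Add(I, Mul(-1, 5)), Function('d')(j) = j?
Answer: Rational(43531, 30) ≈ 1451.0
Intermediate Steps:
Function('f')(E, I) = Add(-5, I) (Function('f')(E, I) = Add(I, -5) = Add(-5, I))
Function('P')(q) = Mul(3, q)
Function('V')(r) = Rational(-1, 30) (Function('V')(r) = Pow(Mul(3, Add(-5, -5)), -1) = Pow(Mul(3, -10), -1) = Pow(-30, -1) = Rational(-1, 30))
Add(Mul(-1, -1451), Mul(-1, Function('V')(-145))) = Add(Mul(-1, -1451), Mul(-1, Rational(-1, 30))) = Add(1451, Rational(1, 30)) = Rational(43531, 30)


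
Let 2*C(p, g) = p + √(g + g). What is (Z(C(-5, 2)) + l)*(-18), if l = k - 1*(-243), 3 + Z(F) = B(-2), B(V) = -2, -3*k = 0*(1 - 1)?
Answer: -4284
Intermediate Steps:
C(p, g) = p/2 + √2*√g/2 (C(p, g) = (p + √(g + g))/2 = (p + √(2*g))/2 = (p + √2*√g)/2 = p/2 + √2*√g/2)
k = 0 (k = -0*(1 - 1) = -0*0 = -⅓*0 = 0)
Z(F) = -5 (Z(F) = -3 - 2 = -5)
l = 243 (l = 0 - 1*(-243) = 0 + 243 = 243)
(Z(C(-5, 2)) + l)*(-18) = (-5 + 243)*(-18) = 238*(-18) = -4284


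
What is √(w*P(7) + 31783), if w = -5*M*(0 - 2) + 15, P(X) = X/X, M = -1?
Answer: 6*√883 ≈ 178.29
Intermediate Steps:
P(X) = 1
w = 5 (w = -(-5)*(0 - 2) + 15 = -(-5)*(-2) + 15 = -5*2 + 15 = -10 + 15 = 5)
√(w*P(7) + 31783) = √(5*1 + 31783) = √(5 + 31783) = √31788 = 6*√883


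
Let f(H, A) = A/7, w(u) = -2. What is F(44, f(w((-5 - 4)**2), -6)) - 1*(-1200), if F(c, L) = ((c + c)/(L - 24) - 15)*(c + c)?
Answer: -37544/87 ≈ -431.54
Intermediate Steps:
f(H, A) = A/7 (f(H, A) = A*(1/7) = A/7)
F(c, L) = 2*c*(-15 + 2*c/(-24 + L)) (F(c, L) = ((2*c)/(-24 + L) - 15)*(2*c) = (2*c/(-24 + L) - 15)*(2*c) = (-15 + 2*c/(-24 + L))*(2*c) = 2*c*(-15 + 2*c/(-24 + L)))
F(44, f(w((-5 - 4)**2), -6)) - 1*(-1200) = 2*44*(360 - 15*(-6)/7 + 2*44)/(-24 + (1/7)*(-6)) - 1*(-1200) = 2*44*(360 - 15*(-6/7) + 88)/(-24 - 6/7) + 1200 = 2*44*(360 + 90/7 + 88)/(-174/7) + 1200 = 2*44*(-7/174)*(3226/7) + 1200 = -141944/87 + 1200 = -37544/87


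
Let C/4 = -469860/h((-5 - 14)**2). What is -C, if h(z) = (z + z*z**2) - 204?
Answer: 939720/23523019 ≈ 0.039949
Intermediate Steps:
h(z) = -204 + z + z**3 (h(z) = (z + z**3) - 204 = -204 + z + z**3)
C = -939720/23523019 (C = 4*(-469860/(-204 + (-5 - 14)**2 + ((-5 - 14)**2)**3)) = 4*(-469860/(-204 + (-19)**2 + ((-19)**2)**3)) = 4*(-469860/(-204 + 361 + 361**3)) = 4*(-469860/(-204 + 361 + 47045881)) = 4*(-469860/47046038) = 4*(-469860*1/47046038) = 4*(-234930/23523019) = -939720/23523019 ≈ -0.039949)
-C = -1*(-939720/23523019) = 939720/23523019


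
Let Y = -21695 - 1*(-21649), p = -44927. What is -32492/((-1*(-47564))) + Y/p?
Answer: -364395035/534226957 ≈ -0.68210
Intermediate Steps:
Y = -46 (Y = -21695 + 21649 = -46)
-32492/((-1*(-47564))) + Y/p = -32492/((-1*(-47564))) - 46/(-44927) = -32492/47564 - 46*(-1/44927) = -32492*1/47564 + 46/44927 = -8123/11891 + 46/44927 = -364395035/534226957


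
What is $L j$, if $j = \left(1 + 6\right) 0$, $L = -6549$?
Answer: $0$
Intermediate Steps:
$j = 0$ ($j = 7 \cdot 0 = 0$)
$L j = \left(-6549\right) 0 = 0$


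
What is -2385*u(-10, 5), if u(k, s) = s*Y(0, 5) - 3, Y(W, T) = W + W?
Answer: 7155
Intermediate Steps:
Y(W, T) = 2*W
u(k, s) = -3 (u(k, s) = s*(2*0) - 3 = s*0 - 3 = 0 - 3 = -3)
-2385*u(-10, 5) = -2385*(-3) = 7155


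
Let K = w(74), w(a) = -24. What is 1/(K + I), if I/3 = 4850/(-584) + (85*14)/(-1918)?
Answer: -40004/2031231 ≈ -0.019694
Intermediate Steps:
K = -24
I = -1071135/40004 (I = 3*(4850/(-584) + (85*14)/(-1918)) = 3*(4850*(-1/584) + 1190*(-1/1918)) = 3*(-2425/292 - 85/137) = 3*(-357045/40004) = -1071135/40004 ≈ -26.776)
1/(K + I) = 1/(-24 - 1071135/40004) = 1/(-2031231/40004) = -40004/2031231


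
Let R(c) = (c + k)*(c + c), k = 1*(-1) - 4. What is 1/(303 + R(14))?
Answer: 1/555 ≈ 0.0018018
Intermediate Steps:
k = -5 (k = -1 - 4 = -5)
R(c) = 2*c*(-5 + c) (R(c) = (c - 5)*(c + c) = (-5 + c)*(2*c) = 2*c*(-5 + c))
1/(303 + R(14)) = 1/(303 + 2*14*(-5 + 14)) = 1/(303 + 2*14*9) = 1/(303 + 252) = 1/555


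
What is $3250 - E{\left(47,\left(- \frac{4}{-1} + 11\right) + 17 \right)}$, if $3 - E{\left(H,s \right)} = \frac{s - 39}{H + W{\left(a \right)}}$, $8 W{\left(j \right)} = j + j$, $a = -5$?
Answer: $\frac{594173}{183} \approx 3246.8$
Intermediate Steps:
$W{\left(j \right)} = \frac{j}{4}$ ($W{\left(j \right)} = \frac{j + j}{8} = \frac{2 j}{8} = \frac{j}{4}$)
$E{\left(H,s \right)} = 3 - \frac{-39 + s}{- \frac{5}{4} + H}$ ($E{\left(H,s \right)} = 3 - \frac{s - 39}{H + \frac{1}{4} \left(-5\right)} = 3 - \frac{-39 + s}{H - \frac{5}{4}} = 3 - \frac{-39 + s}{- \frac{5}{4} + H}$)
$3250 - E{\left(47,\left(- \frac{4}{-1} + 11\right) + 17 \right)} = 3250 - \frac{141 - 4 \left(\left(- \frac{4}{-1} + 11\right) + 17\right) + 12 \cdot 47}{-5 + 4 \cdot 47} = 3250 - \frac{141 - 4 \left(\left(\left(-4\right) \left(-1\right) + 11\right) + 17\right) + 564}{-5 + 188} = 3250 - \frac{141 - 4 \left(\left(4 + 11\right) + 17\right) + 564}{183} = 3250 - \frac{141 - 4 \left(15 + 17\right) + 564}{183} = 3250 - \frac{141 - 128 + 564}{183} = 3250 - \frac{1}{183} \cdot 577 = 3250 - \frac{577}{183} = \frac{594173}{183}$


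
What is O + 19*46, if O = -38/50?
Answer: 21831/25 ≈ 873.24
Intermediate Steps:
O = -19/25 (O = -38*1/50 = -19/25 ≈ -0.76000)
O + 19*46 = -19/25 + 19*46 = -19/25 + 874 = 21831/25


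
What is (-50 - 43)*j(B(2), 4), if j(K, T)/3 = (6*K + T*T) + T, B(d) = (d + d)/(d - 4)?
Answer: -2232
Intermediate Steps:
B(d) = 2*d/(-4 + d) (B(d) = (2*d)/(-4 + d) = 2*d/(-4 + d))
j(K, T) = 3*T + 3*T**2 + 18*K (j(K, T) = 3*((6*K + T*T) + T) = 3*((6*K + T**2) + T) = 3*((T**2 + 6*K) + T) = 3*(T + T**2 + 6*K) = 3*T + 3*T**2 + 18*K)
(-50 - 43)*j(B(2), 4) = (-50 - 43)*(3*4 + 3*4**2 + 18*(2*2/(-4 + 2))) = -93*(12 + 3*16 + 18*(2*2/(-2))) = -93*(12 + 48 + 18*(2*2*(-1/2))) = -93*(12 + 48 + 18*(-2)) = -93*(12 + 48 - 36) = -93*24 = -2232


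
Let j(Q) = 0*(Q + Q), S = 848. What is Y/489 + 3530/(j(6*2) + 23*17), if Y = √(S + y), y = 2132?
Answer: 3530/391 + 2*√745/489 ≈ 9.1398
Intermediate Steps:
Y = 2*√745 (Y = √(848 + 2132) = √2980 = 2*√745 ≈ 54.589)
j(Q) = 0 (j(Q) = 0*(2*Q) = 0)
Y/489 + 3530/(j(6*2) + 23*17) = (2*√745)/489 + 3530/(0 + 23*17) = (2*√745)*(1/489) + 3530/(0 + 391) = 2*√745/489 + 3530/391 = 3530/391 + 2*√745/489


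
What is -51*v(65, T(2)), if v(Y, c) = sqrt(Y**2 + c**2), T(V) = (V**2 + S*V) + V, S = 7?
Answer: -255*sqrt(185) ≈ -3468.4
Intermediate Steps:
T(V) = V**2 + 8*V (T(V) = (V**2 + 7*V) + V = V**2 + 8*V)
-51*v(65, T(2)) = -51*sqrt(65**2 + (2*(8 + 2))**2) = -51*sqrt(4225 + (2*10)**2) = -51*sqrt(4225 + 20**2) = -51*sqrt(4225 + 400) = -255*sqrt(185)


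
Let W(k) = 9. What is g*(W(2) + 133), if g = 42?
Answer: 5964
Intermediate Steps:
g*(W(2) + 133) = 42*(9 + 133) = 42*142 = 5964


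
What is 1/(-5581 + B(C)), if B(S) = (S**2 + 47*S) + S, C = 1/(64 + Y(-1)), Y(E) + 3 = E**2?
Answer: -3844/21450387 ≈ -0.00017920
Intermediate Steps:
Y(E) = -3 + E**2
C = 1/62 (C = 1/(64 + (-3 + (-1)**2)) = 1/(64 + (-3 + 1)) = 1/(64 - 2) = 1/62 ≈ 0.016129)
B(S) = S**2 + 48*S
1/(-5581 + B(C)) = 1/(-5581 + (48 + 1/62)/62) = 1/(-5581 + (1/62)*(2977/62)) = 1/(-5581 + 2977/3844) = 1/(-21450387/3844) = -3844/21450387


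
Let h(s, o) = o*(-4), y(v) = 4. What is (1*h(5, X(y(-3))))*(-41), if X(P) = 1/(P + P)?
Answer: 41/2 ≈ 20.500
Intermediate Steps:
X(P) = 1/(2*P)
h(s, o) = -4*o
(1*h(5, X(y(-3))))*(-41) = (1*(-2/4))*(-41) = (1*(-4*1/8))*(-41) = (1*(-1/2))*(-41) = -1/2*(-41) = 41/2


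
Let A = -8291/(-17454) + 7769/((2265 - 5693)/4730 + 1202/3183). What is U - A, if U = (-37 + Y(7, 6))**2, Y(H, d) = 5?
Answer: 533724474287015/22803057564 ≈ 23406.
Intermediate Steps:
U = 1024 (U = (-37 + 5)**2 = (-32)**2 = 1024)
A = -510374143341479/22803057564 (A = -8291*(-1/17454) + 7769/(-3428*1/4730 + 1202*(1/3183)) = 8291/17454 + 7769/(-1714/2365 + 1202/3183) = 8291/17454 + 7769/(-2612932/7527795) = 8291/17454 + 7769*(-7527795/2612932) = 8291/17454 - 58483439355/2612932 = -510374143341479/22803057564 ≈ -22382.)
U - A = 1024 - 1*(-510374143341479/22803057564) = 1024 + 510374143341479/22803057564 = 533724474287015/22803057564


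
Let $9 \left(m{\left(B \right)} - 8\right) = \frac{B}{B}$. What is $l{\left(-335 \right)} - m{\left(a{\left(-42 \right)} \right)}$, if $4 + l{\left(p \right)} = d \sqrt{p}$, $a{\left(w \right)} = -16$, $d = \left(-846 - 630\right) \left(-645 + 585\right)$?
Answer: $- \frac{109}{9} + 88560 i \sqrt{335} \approx -12.111 + 1.6209 \cdot 10^{6} i$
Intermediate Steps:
$d = 88560$ ($d = \left(-1476\right) \left(-60\right) = 88560$)
$l{\left(p \right)} = -4 + 88560 \sqrt{p}$
$m{\left(B \right)} = \frac{73}{9}$ ($m{\left(B \right)} = 8 + \frac{B \frac{1}{B}}{9} = 8 + \frac{1}{9} \cdot 1 = 8 + \frac{1}{9} = \frac{73}{9}$)
$l{\left(-335 \right)} - m{\left(a{\left(-42 \right)} \right)} = \left(-4 + 88560 \sqrt{-335}\right) - \frac{73}{9} = \left(-4 + 88560 i \sqrt{335}\right) - \frac{73}{9} = - \frac{109}{9} + 88560 i \sqrt{335}$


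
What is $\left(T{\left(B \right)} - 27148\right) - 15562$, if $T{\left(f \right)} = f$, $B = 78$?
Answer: $-42632$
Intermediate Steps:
$\left(T{\left(B \right)} - 27148\right) - 15562 = \left(78 - 27148\right) - 15562 = -27070 - 15562 = -42632$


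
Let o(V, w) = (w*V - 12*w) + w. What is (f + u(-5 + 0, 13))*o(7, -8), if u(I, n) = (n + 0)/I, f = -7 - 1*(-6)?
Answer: -576/5 ≈ -115.20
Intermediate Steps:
f = -1 (f = -7 + 6 = -1)
o(V, w) = -11*w + V*w (o(V, w) = (V*w - 12*w) + w = (-12*w + V*w) + w = -11*w + V*w)
u(I, n) = n/I
(f + u(-5 + 0, 13))*o(7, -8) = (-1 + 13/(-5 + 0))*(-8*(-11 + 7)) = (-1 + 13/(-5))*(-8*(-4)) = (-1 + 13*(-⅕))*32 = (-1 - 13/5)*32 = -18/5*32 = -576/5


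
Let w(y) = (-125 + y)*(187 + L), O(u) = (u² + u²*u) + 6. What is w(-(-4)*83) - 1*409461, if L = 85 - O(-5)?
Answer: -333699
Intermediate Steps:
O(u) = 6 + u² + u³ (O(u) = (u² + u³) + 6 = 6 + u² + u³)
L = 179 (L = 85 - (6 + (-5)² + (-5)³) = 85 - (6 + 25 - 125) = 85 - 1*(-94) = 85 + 94 = 179)
w(y) = -45750 + 366*y (w(y) = (-125 + y)*(187 + 179) = (-125 + y)*366 = -45750 + 366*y)
w(-(-4)*83) - 1*409461 = (-45750 + 366*(-(-4)*83)) - 1*409461 = (-45750 + 366*(-4*(-83))) - 409461 = (-45750 + 366*332) - 409461 = (-45750 + 121512) - 409461 = 75762 - 409461 = -333699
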